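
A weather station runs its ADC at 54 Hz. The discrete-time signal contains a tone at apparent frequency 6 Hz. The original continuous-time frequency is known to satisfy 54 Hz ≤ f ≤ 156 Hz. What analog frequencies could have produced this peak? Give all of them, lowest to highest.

60 Hz, 102 Hz, 114 Hz, 156 Hz

Frequencies that alias to 6 Hz are k·fs ± 6 Hz for integer k ≥ 0.
k=0: 6 Hz.
k=1: 48 Hz, 60 Hz.
k=2: 102 Hz, 114 Hz.
k=3: 156 Hz, 168 Hz.
k=4: 210 Hz, 222 Hz.
Within [54 Hz, 156 Hz]: 60 Hz, 102 Hz, 114 Hz, 156 Hz.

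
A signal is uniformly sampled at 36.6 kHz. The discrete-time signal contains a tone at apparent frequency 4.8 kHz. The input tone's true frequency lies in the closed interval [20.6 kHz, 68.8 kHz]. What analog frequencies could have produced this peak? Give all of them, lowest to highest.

31.8 kHz, 41.4 kHz, 68.4 kHz

Frequencies that alias to 4.8 kHz are k·fs ± 4.8 kHz for integer k ≥ 0.
k=0: 4.8 kHz.
k=1: 31.8 kHz, 41.4 kHz.
k=2: 68.4 kHz, 78 kHz.
k=3: 105 kHz, 114.6 kHz.
Within [20.6 kHz, 68.8 kHz]: 31.8 kHz, 41.4 kHz, 68.4 kHz.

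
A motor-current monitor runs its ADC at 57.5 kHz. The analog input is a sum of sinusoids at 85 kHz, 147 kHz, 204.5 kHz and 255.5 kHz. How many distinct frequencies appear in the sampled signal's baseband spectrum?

fs/2 = 28.75 kHz.
85 kHz mod fs = 27.5 kHz.
27.5 kHz ≤ fs/2 = 28.75 kHz, appears at 27.5 kHz.
147 kHz mod fs = 32 kHz.
32 kHz > fs/2 = 28.75 kHz, folds to fs − 32 kHz = 25.5 kHz.
204.5 kHz mod fs = 32 kHz.
32 kHz > fs/2 = 28.75 kHz, folds to fs − 32 kHz = 25.5 kHz.
255.5 kHz mod fs = 25.5 kHz.
25.5 kHz ≤ fs/2 = 28.75 kHz, appears at 25.5 kHz.
Distinct values: {25.5 kHz, 27.5 kHz} → 2.

2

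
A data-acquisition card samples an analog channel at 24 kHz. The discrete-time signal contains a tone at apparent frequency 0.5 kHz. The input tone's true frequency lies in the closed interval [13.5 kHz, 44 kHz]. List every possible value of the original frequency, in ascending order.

23.5 kHz, 24.5 kHz

Frequencies that alias to 0.5 kHz are k·fs ± 0.5 kHz for integer k ≥ 0.
k=0: 0.5 kHz.
k=1: 23.5 kHz, 24.5 kHz.
k=2: 47.5 kHz, 48.5 kHz.
Within [13.5 kHz, 44 kHz]: 23.5 kHz, 24.5 kHz.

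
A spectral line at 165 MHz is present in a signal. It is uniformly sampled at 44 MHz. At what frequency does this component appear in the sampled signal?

11 MHz

165 MHz mod fs = 33 MHz.
33 MHz > fs/2 = 22 MHz, folds to fs − 33 MHz = 11 MHz.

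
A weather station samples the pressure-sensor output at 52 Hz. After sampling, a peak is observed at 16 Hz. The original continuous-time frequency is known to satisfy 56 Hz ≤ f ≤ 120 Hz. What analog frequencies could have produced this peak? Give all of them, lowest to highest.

68 Hz, 88 Hz, 120 Hz

Frequencies that alias to 16 Hz are k·fs ± 16 Hz for integer k ≥ 0.
k=0: 16 Hz.
k=1: 36 Hz, 68 Hz.
k=2: 88 Hz, 120 Hz.
k=3: 140 Hz, 172 Hz.
Within [56 Hz, 120 Hz]: 68 Hz, 88 Hz, 120 Hz.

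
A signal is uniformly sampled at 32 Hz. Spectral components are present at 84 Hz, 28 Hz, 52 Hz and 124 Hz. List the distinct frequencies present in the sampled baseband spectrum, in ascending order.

fs/2 = 16 Hz.
84 Hz mod fs = 20 Hz.
20 Hz > fs/2 = 16 Hz, folds to fs − 20 Hz = 12 Hz.
28 Hz > fs/2 = 16 Hz, folds to fs − 28 Hz = 4 Hz.
52 Hz mod fs = 20 Hz.
20 Hz > fs/2 = 16 Hz, folds to fs − 20 Hz = 12 Hz.
124 Hz mod fs = 28 Hz.
28 Hz > fs/2 = 16 Hz, folds to fs − 28 Hz = 4 Hz.
Distinct values: {4 Hz, 12 Hz}.

4 Hz, 12 Hz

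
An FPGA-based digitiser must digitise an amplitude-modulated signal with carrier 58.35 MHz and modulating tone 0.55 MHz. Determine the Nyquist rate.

AM sidebands sit at fc ± fm = 57.8 MHz and 58.9 MHz.
Highest-frequency component: 58.9 MHz.
Nyquist rate = 2 × 58.9 MHz = 117.8 MHz.

117.8 MHz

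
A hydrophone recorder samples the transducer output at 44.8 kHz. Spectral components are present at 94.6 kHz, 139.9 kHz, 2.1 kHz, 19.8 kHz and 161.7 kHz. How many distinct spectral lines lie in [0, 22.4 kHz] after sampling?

fs/2 = 22.4 kHz.
94.6 kHz mod fs = 5 kHz.
5 kHz ≤ fs/2 = 22.4 kHz, appears at 5 kHz.
139.9 kHz mod fs = 5.5 kHz.
5.5 kHz ≤ fs/2 = 22.4 kHz, appears at 5.5 kHz.
2.1 kHz ≤ fs/2 = 22.4 kHz, passes unchanged.
19.8 kHz ≤ fs/2 = 22.4 kHz, passes unchanged.
161.7 kHz mod fs = 27.3 kHz.
27.3 kHz > fs/2 = 22.4 kHz, folds to fs − 27.3 kHz = 17.5 kHz.
Distinct values: {2.1 kHz, 5 kHz, 5.5 kHz, 17.5 kHz, 19.8 kHz} → 5.

5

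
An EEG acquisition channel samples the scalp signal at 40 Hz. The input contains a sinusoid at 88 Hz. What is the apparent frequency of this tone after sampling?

8 Hz

88 Hz mod fs = 8 Hz.
8 Hz ≤ fs/2 = 20 Hz, appears at 8 Hz.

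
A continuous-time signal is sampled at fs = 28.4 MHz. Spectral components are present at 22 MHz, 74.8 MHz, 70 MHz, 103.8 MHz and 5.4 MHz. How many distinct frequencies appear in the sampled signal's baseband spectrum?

fs/2 = 14.2 MHz.
22 MHz > fs/2 = 14.2 MHz, folds to fs − 22 MHz = 6.4 MHz.
74.8 MHz mod fs = 18 MHz.
18 MHz > fs/2 = 14.2 MHz, folds to fs − 18 MHz = 10.4 MHz.
70 MHz mod fs = 13.2 MHz.
13.2 MHz ≤ fs/2 = 14.2 MHz, appears at 13.2 MHz.
103.8 MHz mod fs = 18.6 MHz.
18.6 MHz > fs/2 = 14.2 MHz, folds to fs − 18.6 MHz = 9.8 MHz.
5.4 MHz ≤ fs/2 = 14.2 MHz, passes unchanged.
Distinct values: {5.4 MHz, 6.4 MHz, 9.8 MHz, 10.4 MHz, 13.2 MHz} → 5.

5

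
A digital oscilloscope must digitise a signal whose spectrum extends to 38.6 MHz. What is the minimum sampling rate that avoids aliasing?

77.2 MHz

Nyquist rate = 2 × 38.6 MHz = 77.2 MHz.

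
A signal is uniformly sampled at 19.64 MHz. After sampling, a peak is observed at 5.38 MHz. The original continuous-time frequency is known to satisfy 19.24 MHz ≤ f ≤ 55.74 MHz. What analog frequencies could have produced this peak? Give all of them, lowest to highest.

Frequencies that alias to 5.38 MHz are k·fs ± 5.38 MHz for integer k ≥ 0.
k=0: 5.38 MHz.
k=1: 14.26 MHz, 25.02 MHz.
k=2: 33.9 MHz, 44.66 MHz.
k=3: 53.54 MHz, 64.3 MHz.
k=4: 73.18 MHz, 83.94 MHz.
Within [19.24 MHz, 55.74 MHz]: 25.02 MHz, 33.9 MHz, 44.66 MHz, 53.54 MHz.

25.02 MHz, 33.9 MHz, 44.66 MHz, 53.54 MHz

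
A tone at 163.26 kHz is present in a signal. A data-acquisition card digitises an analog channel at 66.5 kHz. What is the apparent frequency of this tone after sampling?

163.26 kHz mod fs = 30.26 kHz.
30.26 kHz ≤ fs/2 = 33.25 kHz, appears at 30.26 kHz.

30.26 kHz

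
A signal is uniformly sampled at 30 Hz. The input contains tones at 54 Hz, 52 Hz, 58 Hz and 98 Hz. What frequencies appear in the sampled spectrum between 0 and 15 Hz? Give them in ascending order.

fs/2 = 15 Hz.
54 Hz mod fs = 24 Hz.
24 Hz > fs/2 = 15 Hz, folds to fs − 24 Hz = 6 Hz.
52 Hz mod fs = 22 Hz.
22 Hz > fs/2 = 15 Hz, folds to fs − 22 Hz = 8 Hz.
58 Hz mod fs = 28 Hz.
28 Hz > fs/2 = 15 Hz, folds to fs − 28 Hz = 2 Hz.
98 Hz mod fs = 8 Hz.
8 Hz ≤ fs/2 = 15 Hz, appears at 8 Hz.
Distinct values: {2 Hz, 6 Hz, 8 Hz}.

2 Hz, 6 Hz, 8 Hz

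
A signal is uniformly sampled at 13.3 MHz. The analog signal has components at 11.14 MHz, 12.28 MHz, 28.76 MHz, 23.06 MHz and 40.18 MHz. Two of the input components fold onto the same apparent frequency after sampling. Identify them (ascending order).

fs/2 = 6.65 MHz.
11.14 MHz > fs/2 = 6.65 MHz, folds to fs − 11.14 MHz = 2.16 MHz.
12.28 MHz > fs/2 = 6.65 MHz, folds to fs − 12.28 MHz = 1.02 MHz.
28.76 MHz mod fs = 2.16 MHz.
2.16 MHz ≤ fs/2 = 6.65 MHz, appears at 2.16 MHz.
23.06 MHz mod fs = 9.76 MHz.
9.76 MHz > fs/2 = 6.65 MHz, folds to fs − 9.76 MHz = 3.54 MHz.
40.18 MHz mod fs = 0.28 MHz.
0.28 MHz ≤ fs/2 = 6.65 MHz, appears at 0.28 MHz.
11.14 MHz and 28.76 MHz both map to 2.16 MHz.

11.14 MHz, 28.76 MHz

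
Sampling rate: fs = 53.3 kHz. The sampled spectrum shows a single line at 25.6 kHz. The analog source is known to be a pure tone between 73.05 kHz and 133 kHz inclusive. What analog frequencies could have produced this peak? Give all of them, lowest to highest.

78.9 kHz, 81 kHz, 132.2 kHz

Frequencies that alias to 25.6 kHz are k·fs ± 25.6 kHz for integer k ≥ 0.
k=0: 25.6 kHz.
k=1: 27.7 kHz, 78.9 kHz.
k=2: 81 kHz, 132.2 kHz.
k=3: 134.3 kHz, 185.5 kHz.
Within [73.05 kHz, 133 kHz]: 78.9 kHz, 81 kHz, 132.2 kHz.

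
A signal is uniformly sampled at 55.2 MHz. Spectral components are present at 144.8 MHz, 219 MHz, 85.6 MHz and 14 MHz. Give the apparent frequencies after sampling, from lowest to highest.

1.8 MHz, 14 MHz, 20.8 MHz, 24.8 MHz

fs/2 = 27.6 MHz.
144.8 MHz mod fs = 34.4 MHz.
34.4 MHz > fs/2 = 27.6 MHz, folds to fs − 34.4 MHz = 20.8 MHz.
219 MHz mod fs = 53.4 MHz.
53.4 MHz > fs/2 = 27.6 MHz, folds to fs − 53.4 MHz = 1.8 MHz.
85.6 MHz mod fs = 30.4 MHz.
30.4 MHz > fs/2 = 27.6 MHz, folds to fs − 30.4 MHz = 24.8 MHz.
14 MHz ≤ fs/2 = 27.6 MHz, passes unchanged.
Distinct values: {1.8 MHz, 14 MHz, 20.8 MHz, 24.8 MHz}.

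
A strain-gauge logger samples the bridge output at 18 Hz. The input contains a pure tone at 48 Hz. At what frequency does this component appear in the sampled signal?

48 Hz mod fs = 12 Hz.
12 Hz > fs/2 = 9 Hz, folds to fs − 12 Hz = 6 Hz.

6 Hz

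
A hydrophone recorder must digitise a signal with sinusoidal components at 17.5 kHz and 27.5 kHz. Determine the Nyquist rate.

55 kHz

Highest-frequency component: 27.5 kHz.
Nyquist rate = 2 × 27.5 kHz = 55 kHz.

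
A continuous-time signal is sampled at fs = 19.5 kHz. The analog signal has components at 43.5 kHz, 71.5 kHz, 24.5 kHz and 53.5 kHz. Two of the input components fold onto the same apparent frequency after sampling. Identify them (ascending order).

fs/2 = 9.75 kHz.
43.5 kHz mod fs = 4.5 kHz.
4.5 kHz ≤ fs/2 = 9.75 kHz, appears at 4.5 kHz.
71.5 kHz mod fs = 13 kHz.
13 kHz > fs/2 = 9.75 kHz, folds to fs − 13 kHz = 6.5 kHz.
24.5 kHz mod fs = 5 kHz.
5 kHz ≤ fs/2 = 9.75 kHz, appears at 5 kHz.
53.5 kHz mod fs = 14.5 kHz.
14.5 kHz > fs/2 = 9.75 kHz, folds to fs − 14.5 kHz = 5 kHz.
24.5 kHz and 53.5 kHz both map to 5 kHz.

24.5 kHz, 53.5 kHz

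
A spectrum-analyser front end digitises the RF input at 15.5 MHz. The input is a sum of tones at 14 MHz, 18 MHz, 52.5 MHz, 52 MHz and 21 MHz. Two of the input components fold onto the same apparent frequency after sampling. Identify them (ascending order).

21 MHz, 52 MHz

fs/2 = 7.75 MHz.
14 MHz > fs/2 = 7.75 MHz, folds to fs − 14 MHz = 1.5 MHz.
18 MHz mod fs = 2.5 MHz.
2.5 MHz ≤ fs/2 = 7.75 MHz, appears at 2.5 MHz.
52.5 MHz mod fs = 6 MHz.
6 MHz ≤ fs/2 = 7.75 MHz, appears at 6 MHz.
52 MHz mod fs = 5.5 MHz.
5.5 MHz ≤ fs/2 = 7.75 MHz, appears at 5.5 MHz.
21 MHz mod fs = 5.5 MHz.
5.5 MHz ≤ fs/2 = 7.75 MHz, appears at 5.5 MHz.
21 MHz and 52 MHz both map to 5.5 MHz.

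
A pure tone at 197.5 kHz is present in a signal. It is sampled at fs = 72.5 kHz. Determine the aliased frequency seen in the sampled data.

197.5 kHz mod fs = 52.5 kHz.
52.5 kHz > fs/2 = 36.25 kHz, folds to fs − 52.5 kHz = 20 kHz.

20 kHz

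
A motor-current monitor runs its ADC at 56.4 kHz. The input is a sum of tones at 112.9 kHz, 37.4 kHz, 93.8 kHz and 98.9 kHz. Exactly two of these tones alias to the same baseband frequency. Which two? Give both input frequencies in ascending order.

37.4 kHz, 93.8 kHz

fs/2 = 28.2 kHz.
112.9 kHz mod fs = 0.1 kHz.
0.1 kHz ≤ fs/2 = 28.2 kHz, appears at 0.1 kHz.
37.4 kHz > fs/2 = 28.2 kHz, folds to fs − 37.4 kHz = 19 kHz.
93.8 kHz mod fs = 37.4 kHz.
37.4 kHz > fs/2 = 28.2 kHz, folds to fs − 37.4 kHz = 19 kHz.
98.9 kHz mod fs = 42.5 kHz.
42.5 kHz > fs/2 = 28.2 kHz, folds to fs − 42.5 kHz = 13.9 kHz.
37.4 kHz and 93.8 kHz both map to 19 kHz.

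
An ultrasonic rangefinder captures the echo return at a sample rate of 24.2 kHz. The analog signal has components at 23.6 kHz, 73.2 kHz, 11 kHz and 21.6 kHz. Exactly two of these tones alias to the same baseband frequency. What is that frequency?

fs/2 = 12.1 kHz.
23.6 kHz > fs/2 = 12.1 kHz, folds to fs − 23.6 kHz = 0.6 kHz.
73.2 kHz mod fs = 0.6 kHz.
0.6 kHz ≤ fs/2 = 12.1 kHz, appears at 0.6 kHz.
11 kHz ≤ fs/2 = 12.1 kHz, passes unchanged.
21.6 kHz > fs/2 = 12.1 kHz, folds to fs − 21.6 kHz = 2.6 kHz.
23.6 kHz and 73.2 kHz both map to 0.6 kHz.

0.6 kHz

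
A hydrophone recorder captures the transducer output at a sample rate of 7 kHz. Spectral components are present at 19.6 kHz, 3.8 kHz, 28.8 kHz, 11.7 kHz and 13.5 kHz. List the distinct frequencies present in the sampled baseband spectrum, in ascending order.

fs/2 = 3.5 kHz.
19.6 kHz mod fs = 5.6 kHz.
5.6 kHz > fs/2 = 3.5 kHz, folds to fs − 5.6 kHz = 1.4 kHz.
3.8 kHz > fs/2 = 3.5 kHz, folds to fs − 3.8 kHz = 3.2 kHz.
28.8 kHz mod fs = 0.8 kHz.
0.8 kHz ≤ fs/2 = 3.5 kHz, appears at 0.8 kHz.
11.7 kHz mod fs = 4.7 kHz.
4.7 kHz > fs/2 = 3.5 kHz, folds to fs − 4.7 kHz = 2.3 kHz.
13.5 kHz mod fs = 6.5 kHz.
6.5 kHz > fs/2 = 3.5 kHz, folds to fs − 6.5 kHz = 0.5 kHz.
Distinct values: {0.5 kHz, 0.8 kHz, 1.4 kHz, 2.3 kHz, 3.2 kHz}.

0.5 kHz, 0.8 kHz, 1.4 kHz, 2.3 kHz, 3.2 kHz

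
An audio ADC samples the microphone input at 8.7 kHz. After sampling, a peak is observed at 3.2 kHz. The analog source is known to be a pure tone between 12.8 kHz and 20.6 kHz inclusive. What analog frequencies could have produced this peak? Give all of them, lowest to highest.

14.2 kHz, 20.6 kHz

Frequencies that alias to 3.2 kHz are k·fs ± 3.2 kHz for integer k ≥ 0.
k=0: 3.2 kHz.
k=1: 5.5 kHz, 11.9 kHz.
k=2: 14.2 kHz, 20.6 kHz.
k=3: 22.9 kHz, 29.3 kHz.
Within [12.8 kHz, 20.6 kHz]: 14.2 kHz, 20.6 kHz.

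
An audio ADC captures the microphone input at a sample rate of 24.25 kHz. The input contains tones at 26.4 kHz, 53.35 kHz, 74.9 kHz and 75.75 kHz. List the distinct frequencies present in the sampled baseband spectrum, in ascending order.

fs/2 = 12.125 kHz.
26.4 kHz mod fs = 2.15 kHz.
2.15 kHz ≤ fs/2 = 12.125 kHz, appears at 2.15 kHz.
53.35 kHz mod fs = 4.85 kHz.
4.85 kHz ≤ fs/2 = 12.125 kHz, appears at 4.85 kHz.
74.9 kHz mod fs = 2.15 kHz.
2.15 kHz ≤ fs/2 = 12.125 kHz, appears at 2.15 kHz.
75.75 kHz mod fs = 3 kHz.
3 kHz ≤ fs/2 = 12.125 kHz, appears at 3 kHz.
Distinct values: {2.15 kHz, 3 kHz, 4.85 kHz}.

2.15 kHz, 3 kHz, 4.85 kHz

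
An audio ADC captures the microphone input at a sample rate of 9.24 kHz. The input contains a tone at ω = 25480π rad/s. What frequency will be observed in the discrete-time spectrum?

3.5 kHz

ω = 25480π rad/s → f = ω/(2π) = 12740 Hz = 12.74 kHz.
12.74 kHz mod fs = 3.5 kHz.
3.5 kHz ≤ fs/2 = 4.62 kHz, appears at 3.5 kHz.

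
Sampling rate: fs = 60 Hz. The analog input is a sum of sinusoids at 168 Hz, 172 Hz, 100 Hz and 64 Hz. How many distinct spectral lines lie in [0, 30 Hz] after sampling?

fs/2 = 30 Hz.
168 Hz mod fs = 48 Hz.
48 Hz > fs/2 = 30 Hz, folds to fs − 48 Hz = 12 Hz.
172 Hz mod fs = 52 Hz.
52 Hz > fs/2 = 30 Hz, folds to fs − 52 Hz = 8 Hz.
100 Hz mod fs = 40 Hz.
40 Hz > fs/2 = 30 Hz, folds to fs − 40 Hz = 20 Hz.
64 Hz mod fs = 4 Hz.
4 Hz ≤ fs/2 = 30 Hz, appears at 4 Hz.
Distinct values: {4 Hz, 8 Hz, 12 Hz, 20 Hz} → 4.

4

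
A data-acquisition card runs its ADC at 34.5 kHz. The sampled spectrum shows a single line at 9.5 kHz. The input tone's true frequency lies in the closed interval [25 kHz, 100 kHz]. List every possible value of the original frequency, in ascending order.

Frequencies that alias to 9.5 kHz are k·fs ± 9.5 kHz for integer k ≥ 0.
k=0: 9.5 kHz.
k=1: 25 kHz, 44 kHz.
k=2: 59.5 kHz, 78.5 kHz.
k=3: 94 kHz, 113 kHz.
k=4: 128.5 kHz, 147.5 kHz.
Within [25 kHz, 100 kHz]: 25 kHz, 44 kHz, 59.5 kHz, 78.5 kHz, 94 kHz.

25 kHz, 44 kHz, 59.5 kHz, 78.5 kHz, 94 kHz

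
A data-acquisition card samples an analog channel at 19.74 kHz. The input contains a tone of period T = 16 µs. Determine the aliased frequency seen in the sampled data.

T = 16 µs → f = 1/T = 62.5 kHz.
62.5 kHz mod fs = 3.28 kHz.
3.28 kHz ≤ fs/2 = 9.87 kHz, appears at 3.28 kHz.

3.28 kHz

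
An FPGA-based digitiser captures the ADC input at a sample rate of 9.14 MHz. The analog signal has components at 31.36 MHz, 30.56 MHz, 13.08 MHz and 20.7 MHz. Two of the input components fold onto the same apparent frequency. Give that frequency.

3.94 MHz

fs/2 = 4.57 MHz.
31.36 MHz mod fs = 3.94 MHz.
3.94 MHz ≤ fs/2 = 4.57 MHz, appears at 3.94 MHz.
30.56 MHz mod fs = 3.14 MHz.
3.14 MHz ≤ fs/2 = 4.57 MHz, appears at 3.14 MHz.
13.08 MHz mod fs = 3.94 MHz.
3.94 MHz ≤ fs/2 = 4.57 MHz, appears at 3.94 MHz.
20.7 MHz mod fs = 2.42 MHz.
2.42 MHz ≤ fs/2 = 4.57 MHz, appears at 2.42 MHz.
13.08 MHz and 31.36 MHz both map to 3.94 MHz.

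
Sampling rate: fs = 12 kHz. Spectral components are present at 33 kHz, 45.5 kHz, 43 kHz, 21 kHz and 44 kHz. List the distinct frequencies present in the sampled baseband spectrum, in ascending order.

2.5 kHz, 3 kHz, 4 kHz, 5 kHz

fs/2 = 6 kHz.
33 kHz mod fs = 9 kHz.
9 kHz > fs/2 = 6 kHz, folds to fs − 9 kHz = 3 kHz.
45.5 kHz mod fs = 9.5 kHz.
9.5 kHz > fs/2 = 6 kHz, folds to fs − 9.5 kHz = 2.5 kHz.
43 kHz mod fs = 7 kHz.
7 kHz > fs/2 = 6 kHz, folds to fs − 7 kHz = 5 kHz.
21 kHz mod fs = 9 kHz.
9 kHz > fs/2 = 6 kHz, folds to fs − 9 kHz = 3 kHz.
44 kHz mod fs = 8 kHz.
8 kHz > fs/2 = 6 kHz, folds to fs − 8 kHz = 4 kHz.
Distinct values: {2.5 kHz, 3 kHz, 4 kHz, 5 kHz}.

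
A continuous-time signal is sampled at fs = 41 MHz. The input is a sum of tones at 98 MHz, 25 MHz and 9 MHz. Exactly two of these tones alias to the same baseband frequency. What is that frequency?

fs/2 = 20.5 MHz.
98 MHz mod fs = 16 MHz.
16 MHz ≤ fs/2 = 20.5 MHz, appears at 16 MHz.
25 MHz > fs/2 = 20.5 MHz, folds to fs − 25 MHz = 16 MHz.
9 MHz ≤ fs/2 = 20.5 MHz, passes unchanged.
25 MHz and 98 MHz both map to 16 MHz.

16 MHz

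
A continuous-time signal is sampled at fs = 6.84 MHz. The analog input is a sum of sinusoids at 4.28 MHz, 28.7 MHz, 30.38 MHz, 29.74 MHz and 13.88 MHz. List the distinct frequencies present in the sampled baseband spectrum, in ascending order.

fs/2 = 3.42 MHz.
4.28 MHz > fs/2 = 3.42 MHz, folds to fs − 4.28 MHz = 2.56 MHz.
28.7 MHz mod fs = 1.34 MHz.
1.34 MHz ≤ fs/2 = 3.42 MHz, appears at 1.34 MHz.
30.38 MHz mod fs = 3.02 MHz.
3.02 MHz ≤ fs/2 = 3.42 MHz, appears at 3.02 MHz.
29.74 MHz mod fs = 2.38 MHz.
2.38 MHz ≤ fs/2 = 3.42 MHz, appears at 2.38 MHz.
13.88 MHz mod fs = 0.2 MHz.
0.2 MHz ≤ fs/2 = 3.42 MHz, appears at 0.2 MHz.
Distinct values: {0.2 MHz, 1.34 MHz, 2.38 MHz, 2.56 MHz, 3.02 MHz}.

0.2 MHz, 1.34 MHz, 2.38 MHz, 2.56 MHz, 3.02 MHz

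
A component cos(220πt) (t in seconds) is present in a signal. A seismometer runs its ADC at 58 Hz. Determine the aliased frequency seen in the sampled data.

ω = 220π rad/s → f = ω/(2π) = 110 Hz.
110 Hz mod fs = 52 Hz.
52 Hz > fs/2 = 29 Hz, folds to fs − 52 Hz = 6 Hz.

6 Hz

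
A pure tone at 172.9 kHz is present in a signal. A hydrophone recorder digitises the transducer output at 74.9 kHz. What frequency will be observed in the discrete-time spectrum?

23.1 kHz

172.9 kHz mod fs = 23.1 kHz.
23.1 kHz ≤ fs/2 = 37.45 kHz, appears at 23.1 kHz.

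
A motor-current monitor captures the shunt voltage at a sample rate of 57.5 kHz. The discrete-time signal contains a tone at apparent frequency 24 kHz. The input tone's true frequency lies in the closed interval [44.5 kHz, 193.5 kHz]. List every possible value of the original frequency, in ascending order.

Frequencies that alias to 24 kHz are k·fs ± 24 kHz for integer k ≥ 0.
k=0: 24 kHz.
k=1: 33.5 kHz, 81.5 kHz.
k=2: 91 kHz, 139 kHz.
k=3: 148.5 kHz, 196.5 kHz.
k=4: 206 kHz, 254 kHz.
Within [44.5 kHz, 193.5 kHz]: 81.5 kHz, 91 kHz, 139 kHz, 148.5 kHz.

81.5 kHz, 91 kHz, 139 kHz, 148.5 kHz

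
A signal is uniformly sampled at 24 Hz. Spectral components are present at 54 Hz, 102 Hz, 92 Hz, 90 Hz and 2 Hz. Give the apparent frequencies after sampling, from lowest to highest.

fs/2 = 12 Hz.
54 Hz mod fs = 6 Hz.
6 Hz ≤ fs/2 = 12 Hz, appears at 6 Hz.
102 Hz mod fs = 6 Hz.
6 Hz ≤ fs/2 = 12 Hz, appears at 6 Hz.
92 Hz mod fs = 20 Hz.
20 Hz > fs/2 = 12 Hz, folds to fs − 20 Hz = 4 Hz.
90 Hz mod fs = 18 Hz.
18 Hz > fs/2 = 12 Hz, folds to fs − 18 Hz = 6 Hz.
2 Hz ≤ fs/2 = 12 Hz, passes unchanged.
Distinct values: {2 Hz, 4 Hz, 6 Hz}.

2 Hz, 4 Hz, 6 Hz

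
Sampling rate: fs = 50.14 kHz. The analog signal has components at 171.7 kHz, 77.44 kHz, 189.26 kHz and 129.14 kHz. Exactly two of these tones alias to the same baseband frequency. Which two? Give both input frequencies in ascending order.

fs/2 = 25.07 kHz.
171.7 kHz mod fs = 21.28 kHz.
21.28 kHz ≤ fs/2 = 25.07 kHz, appears at 21.28 kHz.
77.44 kHz mod fs = 27.3 kHz.
27.3 kHz > fs/2 = 25.07 kHz, folds to fs − 27.3 kHz = 22.84 kHz.
189.26 kHz mod fs = 38.84 kHz.
38.84 kHz > fs/2 = 25.07 kHz, folds to fs − 38.84 kHz = 11.3 kHz.
129.14 kHz mod fs = 28.86 kHz.
28.86 kHz > fs/2 = 25.07 kHz, folds to fs − 28.86 kHz = 21.28 kHz.
129.14 kHz and 171.7 kHz both map to 21.28 kHz.

129.14 kHz, 171.7 kHz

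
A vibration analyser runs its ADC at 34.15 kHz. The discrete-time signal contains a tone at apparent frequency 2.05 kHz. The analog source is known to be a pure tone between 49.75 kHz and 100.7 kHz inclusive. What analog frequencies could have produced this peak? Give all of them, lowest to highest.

Frequencies that alias to 2.05 kHz are k·fs ± 2.05 kHz for integer k ≥ 0.
k=0: 2.05 kHz.
k=1: 32.1 kHz, 36.2 kHz.
k=2: 66.25 kHz, 70.35 kHz.
k=3: 100.4 kHz, 104.5 kHz.
k=4: 134.55 kHz, 138.65 kHz.
Within [49.75 kHz, 100.7 kHz]: 66.25 kHz, 70.35 kHz, 100.4 kHz.

66.25 kHz, 70.35 kHz, 100.4 kHz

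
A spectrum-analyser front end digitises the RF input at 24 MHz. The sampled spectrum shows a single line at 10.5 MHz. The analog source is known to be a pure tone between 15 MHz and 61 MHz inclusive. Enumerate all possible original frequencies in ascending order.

34.5 MHz, 37.5 MHz, 58.5 MHz

Frequencies that alias to 10.5 MHz are k·fs ± 10.5 MHz for integer k ≥ 0.
k=0: 10.5 MHz.
k=1: 13.5 MHz, 34.5 MHz.
k=2: 37.5 MHz, 58.5 MHz.
k=3: 61.5 MHz, 82.5 MHz.
Within [15 MHz, 61 MHz]: 34.5 MHz, 37.5 MHz, 58.5 MHz.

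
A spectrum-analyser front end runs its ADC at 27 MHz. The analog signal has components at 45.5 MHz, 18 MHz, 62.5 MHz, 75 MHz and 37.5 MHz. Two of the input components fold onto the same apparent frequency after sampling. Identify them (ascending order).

45.5 MHz, 62.5 MHz

fs/2 = 13.5 MHz.
45.5 MHz mod fs = 18.5 MHz.
18.5 MHz > fs/2 = 13.5 MHz, folds to fs − 18.5 MHz = 8.5 MHz.
18 MHz > fs/2 = 13.5 MHz, folds to fs − 18 MHz = 9 MHz.
62.5 MHz mod fs = 8.5 MHz.
8.5 MHz ≤ fs/2 = 13.5 MHz, appears at 8.5 MHz.
75 MHz mod fs = 21 MHz.
21 MHz > fs/2 = 13.5 MHz, folds to fs − 21 MHz = 6 MHz.
37.5 MHz mod fs = 10.5 MHz.
10.5 MHz ≤ fs/2 = 13.5 MHz, appears at 10.5 MHz.
45.5 MHz and 62.5 MHz both map to 8.5 MHz.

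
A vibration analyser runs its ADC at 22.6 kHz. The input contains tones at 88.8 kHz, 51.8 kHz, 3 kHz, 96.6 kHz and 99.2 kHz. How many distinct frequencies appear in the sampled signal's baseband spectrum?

fs/2 = 11.3 kHz.
88.8 kHz mod fs = 21 kHz.
21 kHz > fs/2 = 11.3 kHz, folds to fs − 21 kHz = 1.6 kHz.
51.8 kHz mod fs = 6.6 kHz.
6.6 kHz ≤ fs/2 = 11.3 kHz, appears at 6.6 kHz.
3 kHz ≤ fs/2 = 11.3 kHz, passes unchanged.
96.6 kHz mod fs = 6.2 kHz.
6.2 kHz ≤ fs/2 = 11.3 kHz, appears at 6.2 kHz.
99.2 kHz mod fs = 8.8 kHz.
8.8 kHz ≤ fs/2 = 11.3 kHz, appears at 8.8 kHz.
Distinct values: {1.6 kHz, 3 kHz, 6.2 kHz, 6.6 kHz, 8.8 kHz} → 5.

5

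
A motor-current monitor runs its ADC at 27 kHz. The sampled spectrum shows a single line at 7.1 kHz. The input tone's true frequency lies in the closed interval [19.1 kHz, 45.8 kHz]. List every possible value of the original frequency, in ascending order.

19.9 kHz, 34.1 kHz

Frequencies that alias to 7.1 kHz are k·fs ± 7.1 kHz for integer k ≥ 0.
k=0: 7.1 kHz.
k=1: 19.9 kHz, 34.1 kHz.
k=2: 46.9 kHz, 61.1 kHz.
Within [19.1 kHz, 45.8 kHz]: 19.9 kHz, 34.1 kHz.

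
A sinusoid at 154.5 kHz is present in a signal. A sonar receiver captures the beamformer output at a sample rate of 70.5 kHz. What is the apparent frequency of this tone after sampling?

154.5 kHz mod fs = 13.5 kHz.
13.5 kHz ≤ fs/2 = 35.25 kHz, appears at 13.5 kHz.

13.5 kHz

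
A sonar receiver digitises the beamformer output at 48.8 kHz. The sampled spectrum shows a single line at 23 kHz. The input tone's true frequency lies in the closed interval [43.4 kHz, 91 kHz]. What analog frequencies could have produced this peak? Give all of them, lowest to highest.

71.8 kHz, 74.6 kHz

Frequencies that alias to 23 kHz are k·fs ± 23 kHz for integer k ≥ 0.
k=0: 23 kHz.
k=1: 25.8 kHz, 71.8 kHz.
k=2: 74.6 kHz, 120.6 kHz.
k=3: 123.4 kHz, 169.4 kHz.
Within [43.4 kHz, 91 kHz]: 71.8 kHz, 74.6 kHz.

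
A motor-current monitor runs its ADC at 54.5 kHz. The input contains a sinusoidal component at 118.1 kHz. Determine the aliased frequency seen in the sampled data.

9.1 kHz

118.1 kHz mod fs = 9.1 kHz.
9.1 kHz ≤ fs/2 = 27.25 kHz, appears at 9.1 kHz.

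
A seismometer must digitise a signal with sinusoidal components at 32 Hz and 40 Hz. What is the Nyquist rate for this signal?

80 Hz

Highest-frequency component: 40 Hz.
Nyquist rate = 2 × 40 Hz = 80 Hz.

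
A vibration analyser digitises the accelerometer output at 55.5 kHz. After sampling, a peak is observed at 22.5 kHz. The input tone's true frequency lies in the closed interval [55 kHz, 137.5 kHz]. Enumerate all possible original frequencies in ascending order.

Frequencies that alias to 22.5 kHz are k·fs ± 22.5 kHz for integer k ≥ 0.
k=0: 22.5 kHz.
k=1: 33 kHz, 78 kHz.
k=2: 88.5 kHz, 133.5 kHz.
k=3: 144 kHz, 189 kHz.
Within [55 kHz, 137.5 kHz]: 78 kHz, 88.5 kHz, 133.5 kHz.

78 kHz, 88.5 kHz, 133.5 kHz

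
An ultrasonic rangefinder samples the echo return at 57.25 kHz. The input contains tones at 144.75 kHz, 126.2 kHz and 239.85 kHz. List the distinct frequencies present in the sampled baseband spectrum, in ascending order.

10.85 kHz, 11.7 kHz, 27 kHz

fs/2 = 28.625 kHz.
144.75 kHz mod fs = 30.25 kHz.
30.25 kHz > fs/2 = 28.625 kHz, folds to fs − 30.25 kHz = 27 kHz.
126.2 kHz mod fs = 11.7 kHz.
11.7 kHz ≤ fs/2 = 28.625 kHz, appears at 11.7 kHz.
239.85 kHz mod fs = 10.85 kHz.
10.85 kHz ≤ fs/2 = 28.625 kHz, appears at 10.85 kHz.
Distinct values: {10.85 kHz, 11.7 kHz, 27 kHz}.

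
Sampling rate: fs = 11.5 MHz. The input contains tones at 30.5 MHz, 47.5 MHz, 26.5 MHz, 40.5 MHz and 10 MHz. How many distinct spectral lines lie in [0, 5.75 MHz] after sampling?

fs/2 = 5.75 MHz.
30.5 MHz mod fs = 7.5 MHz.
7.5 MHz > fs/2 = 5.75 MHz, folds to fs − 7.5 MHz = 4 MHz.
47.5 MHz mod fs = 1.5 MHz.
1.5 MHz ≤ fs/2 = 5.75 MHz, appears at 1.5 MHz.
26.5 MHz mod fs = 3.5 MHz.
3.5 MHz ≤ fs/2 = 5.75 MHz, appears at 3.5 MHz.
40.5 MHz mod fs = 6 MHz.
6 MHz > fs/2 = 5.75 MHz, folds to fs − 6 MHz = 5.5 MHz.
10 MHz > fs/2 = 5.75 MHz, folds to fs − 10 MHz = 1.5 MHz.
Distinct values: {1.5 MHz, 3.5 MHz, 4 MHz, 5.5 MHz} → 4.

4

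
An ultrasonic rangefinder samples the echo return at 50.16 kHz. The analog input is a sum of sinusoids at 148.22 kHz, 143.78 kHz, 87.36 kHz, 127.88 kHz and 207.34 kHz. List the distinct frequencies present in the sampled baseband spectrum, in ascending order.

fs/2 = 25.08 kHz.
148.22 kHz mod fs = 47.9 kHz.
47.9 kHz > fs/2 = 25.08 kHz, folds to fs − 47.9 kHz = 2.26 kHz.
143.78 kHz mod fs = 43.46 kHz.
43.46 kHz > fs/2 = 25.08 kHz, folds to fs − 43.46 kHz = 6.7 kHz.
87.36 kHz mod fs = 37.2 kHz.
37.2 kHz > fs/2 = 25.08 kHz, folds to fs − 37.2 kHz = 12.96 kHz.
127.88 kHz mod fs = 27.56 kHz.
27.56 kHz > fs/2 = 25.08 kHz, folds to fs − 27.56 kHz = 22.6 kHz.
207.34 kHz mod fs = 6.7 kHz.
6.7 kHz ≤ fs/2 = 25.08 kHz, appears at 6.7 kHz.
Distinct values: {2.26 kHz, 6.7 kHz, 12.96 kHz, 22.6 kHz}.

2.26 kHz, 6.7 kHz, 12.96 kHz, 22.6 kHz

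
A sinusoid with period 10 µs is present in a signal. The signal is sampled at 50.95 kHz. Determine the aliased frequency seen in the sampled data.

T = 10 µs → f = 1/T = 100 kHz.
100 kHz mod fs = 49.05 kHz.
49.05 kHz > fs/2 = 25.475 kHz, folds to fs − 49.05 kHz = 1.9 kHz.

1.9 kHz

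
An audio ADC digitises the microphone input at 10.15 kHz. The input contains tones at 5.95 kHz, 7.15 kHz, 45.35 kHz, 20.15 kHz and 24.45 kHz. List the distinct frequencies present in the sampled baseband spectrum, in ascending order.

fs/2 = 5.075 kHz.
5.95 kHz > fs/2 = 5.075 kHz, folds to fs − 5.95 kHz = 4.2 kHz.
7.15 kHz > fs/2 = 5.075 kHz, folds to fs − 7.15 kHz = 3 kHz.
45.35 kHz mod fs = 4.75 kHz.
4.75 kHz ≤ fs/2 = 5.075 kHz, appears at 4.75 kHz.
20.15 kHz mod fs = 10 kHz.
10 kHz > fs/2 = 5.075 kHz, folds to fs − 10 kHz = 0.15 kHz.
24.45 kHz mod fs = 4.15 kHz.
4.15 kHz ≤ fs/2 = 5.075 kHz, appears at 4.15 kHz.
Distinct values: {0.15 kHz, 3 kHz, 4.15 kHz, 4.2 kHz, 4.75 kHz}.

0.15 kHz, 3 kHz, 4.15 kHz, 4.2 kHz, 4.75 kHz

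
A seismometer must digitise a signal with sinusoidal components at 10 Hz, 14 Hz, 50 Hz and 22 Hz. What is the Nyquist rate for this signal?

100 Hz

Highest-frequency component: 50 Hz.
Nyquist rate = 2 × 50 Hz = 100 Hz.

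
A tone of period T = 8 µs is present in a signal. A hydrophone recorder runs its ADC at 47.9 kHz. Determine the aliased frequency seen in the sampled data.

18.7 kHz

T = 8 µs → f = 1/T = 125 kHz.
125 kHz mod fs = 29.2 kHz.
29.2 kHz > fs/2 = 23.95 kHz, folds to fs − 29.2 kHz = 18.7 kHz.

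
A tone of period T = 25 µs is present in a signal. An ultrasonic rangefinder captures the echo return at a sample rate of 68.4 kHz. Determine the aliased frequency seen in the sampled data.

28.4 kHz

T = 25 µs → f = 1/T = 40 kHz.
40 kHz > fs/2 = 34.2 kHz, folds to fs − 40 kHz = 28.4 kHz.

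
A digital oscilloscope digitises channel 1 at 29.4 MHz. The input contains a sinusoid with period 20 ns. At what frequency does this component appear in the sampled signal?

8.8 MHz

T = 20 ns → f = 1/T = 50 MHz.
50 MHz mod fs = 20.6 MHz.
20.6 MHz > fs/2 = 14.7 MHz, folds to fs − 20.6 MHz = 8.8 MHz.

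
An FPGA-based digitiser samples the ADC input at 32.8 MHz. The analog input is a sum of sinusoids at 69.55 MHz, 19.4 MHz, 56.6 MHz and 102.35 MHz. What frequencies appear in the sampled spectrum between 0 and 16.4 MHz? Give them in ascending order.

3.95 MHz, 9 MHz, 13.4 MHz

fs/2 = 16.4 MHz.
69.55 MHz mod fs = 3.95 MHz.
3.95 MHz ≤ fs/2 = 16.4 MHz, appears at 3.95 MHz.
19.4 MHz > fs/2 = 16.4 MHz, folds to fs − 19.4 MHz = 13.4 MHz.
56.6 MHz mod fs = 23.8 MHz.
23.8 MHz > fs/2 = 16.4 MHz, folds to fs − 23.8 MHz = 9 MHz.
102.35 MHz mod fs = 3.95 MHz.
3.95 MHz ≤ fs/2 = 16.4 MHz, appears at 3.95 MHz.
Distinct values: {3.95 MHz, 9 MHz, 13.4 MHz}.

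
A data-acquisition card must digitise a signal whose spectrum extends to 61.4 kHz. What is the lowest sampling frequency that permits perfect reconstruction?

Nyquist rate = 2 × 61.4 kHz = 122.8 kHz.

122.8 kHz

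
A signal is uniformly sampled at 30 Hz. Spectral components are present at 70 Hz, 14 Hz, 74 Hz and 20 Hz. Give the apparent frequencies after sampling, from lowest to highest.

10 Hz, 14 Hz

fs/2 = 15 Hz.
70 Hz mod fs = 10 Hz.
10 Hz ≤ fs/2 = 15 Hz, appears at 10 Hz.
14 Hz ≤ fs/2 = 15 Hz, passes unchanged.
74 Hz mod fs = 14 Hz.
14 Hz ≤ fs/2 = 15 Hz, appears at 14 Hz.
20 Hz > fs/2 = 15 Hz, folds to fs − 20 Hz = 10 Hz.
Distinct values: {10 Hz, 14 Hz}.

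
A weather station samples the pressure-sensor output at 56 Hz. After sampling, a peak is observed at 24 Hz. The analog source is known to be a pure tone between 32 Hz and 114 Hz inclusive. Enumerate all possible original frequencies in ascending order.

32 Hz, 80 Hz, 88 Hz

Frequencies that alias to 24 Hz are k·fs ± 24 Hz for integer k ≥ 0.
k=0: 24 Hz.
k=1: 32 Hz, 80 Hz.
k=2: 88 Hz, 136 Hz.
k=3: 144 Hz, 192 Hz.
Within [32 Hz, 114 Hz]: 32 Hz, 80 Hz, 88 Hz.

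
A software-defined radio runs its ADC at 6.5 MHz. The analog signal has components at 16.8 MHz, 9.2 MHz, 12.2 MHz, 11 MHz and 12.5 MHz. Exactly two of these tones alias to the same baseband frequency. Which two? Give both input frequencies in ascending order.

fs/2 = 3.25 MHz.
16.8 MHz mod fs = 3.8 MHz.
3.8 MHz > fs/2 = 3.25 MHz, folds to fs − 3.8 MHz = 2.7 MHz.
9.2 MHz mod fs = 2.7 MHz.
2.7 MHz ≤ fs/2 = 3.25 MHz, appears at 2.7 MHz.
12.2 MHz mod fs = 5.7 MHz.
5.7 MHz > fs/2 = 3.25 MHz, folds to fs − 5.7 MHz = 0.8 MHz.
11 MHz mod fs = 4.5 MHz.
4.5 MHz > fs/2 = 3.25 MHz, folds to fs − 4.5 MHz = 2 MHz.
12.5 MHz mod fs = 6 MHz.
6 MHz > fs/2 = 3.25 MHz, folds to fs − 6 MHz = 0.5 MHz.
9.2 MHz and 16.8 MHz both map to 2.7 MHz.

9.2 MHz, 16.8 MHz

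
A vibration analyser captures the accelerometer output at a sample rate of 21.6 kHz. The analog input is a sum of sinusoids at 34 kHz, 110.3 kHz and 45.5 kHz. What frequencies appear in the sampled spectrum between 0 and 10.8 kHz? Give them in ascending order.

fs/2 = 10.8 kHz.
34 kHz mod fs = 12.4 kHz.
12.4 kHz > fs/2 = 10.8 kHz, folds to fs − 12.4 kHz = 9.2 kHz.
110.3 kHz mod fs = 2.3 kHz.
2.3 kHz ≤ fs/2 = 10.8 kHz, appears at 2.3 kHz.
45.5 kHz mod fs = 2.3 kHz.
2.3 kHz ≤ fs/2 = 10.8 kHz, appears at 2.3 kHz.
Distinct values: {2.3 kHz, 9.2 kHz}.

2.3 kHz, 9.2 kHz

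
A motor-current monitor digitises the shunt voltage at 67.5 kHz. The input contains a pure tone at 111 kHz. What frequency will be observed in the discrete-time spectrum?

111 kHz mod fs = 43.5 kHz.
43.5 kHz > fs/2 = 33.75 kHz, folds to fs − 43.5 kHz = 24 kHz.

24 kHz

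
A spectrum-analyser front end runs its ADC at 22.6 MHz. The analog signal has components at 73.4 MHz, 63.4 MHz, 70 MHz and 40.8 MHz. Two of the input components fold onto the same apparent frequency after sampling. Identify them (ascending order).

40.8 MHz, 63.4 MHz

fs/2 = 11.3 MHz.
73.4 MHz mod fs = 5.6 MHz.
5.6 MHz ≤ fs/2 = 11.3 MHz, appears at 5.6 MHz.
63.4 MHz mod fs = 18.2 MHz.
18.2 MHz > fs/2 = 11.3 MHz, folds to fs − 18.2 MHz = 4.4 MHz.
70 MHz mod fs = 2.2 MHz.
2.2 MHz ≤ fs/2 = 11.3 MHz, appears at 2.2 MHz.
40.8 MHz mod fs = 18.2 MHz.
18.2 MHz > fs/2 = 11.3 MHz, folds to fs − 18.2 MHz = 4.4 MHz.
40.8 MHz and 63.4 MHz both map to 4.4 MHz.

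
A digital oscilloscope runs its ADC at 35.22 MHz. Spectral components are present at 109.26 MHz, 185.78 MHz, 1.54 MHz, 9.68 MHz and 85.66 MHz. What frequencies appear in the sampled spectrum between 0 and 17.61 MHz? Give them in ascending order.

1.54 MHz, 3.6 MHz, 9.68 MHz, 15.22 MHz

fs/2 = 17.61 MHz.
109.26 MHz mod fs = 3.6 MHz.
3.6 MHz ≤ fs/2 = 17.61 MHz, appears at 3.6 MHz.
185.78 MHz mod fs = 9.68 MHz.
9.68 MHz ≤ fs/2 = 17.61 MHz, appears at 9.68 MHz.
1.54 MHz ≤ fs/2 = 17.61 MHz, passes unchanged.
9.68 MHz ≤ fs/2 = 17.61 MHz, passes unchanged.
85.66 MHz mod fs = 15.22 MHz.
15.22 MHz ≤ fs/2 = 17.61 MHz, appears at 15.22 MHz.
Distinct values: {1.54 MHz, 3.6 MHz, 9.68 MHz, 15.22 MHz}.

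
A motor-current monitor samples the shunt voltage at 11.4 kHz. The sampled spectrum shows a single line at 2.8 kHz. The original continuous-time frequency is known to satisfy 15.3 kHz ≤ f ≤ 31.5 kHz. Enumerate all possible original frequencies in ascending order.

Frequencies that alias to 2.8 kHz are k·fs ± 2.8 kHz for integer k ≥ 0.
k=0: 2.8 kHz.
k=1: 8.6 kHz, 14.2 kHz.
k=2: 20 kHz, 25.6 kHz.
k=3: 31.4 kHz, 37 kHz.
k=4: 42.8 kHz, 48.4 kHz.
Within [15.3 kHz, 31.5 kHz]: 20 kHz, 25.6 kHz, 31.4 kHz.

20 kHz, 25.6 kHz, 31.4 kHz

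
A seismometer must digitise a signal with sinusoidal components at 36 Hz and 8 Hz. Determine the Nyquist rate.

Highest-frequency component: 36 Hz.
Nyquist rate = 2 × 36 Hz = 72 Hz.

72 Hz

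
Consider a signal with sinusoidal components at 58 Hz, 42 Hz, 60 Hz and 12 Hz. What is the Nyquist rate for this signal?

120 Hz

Highest-frequency component: 60 Hz.
Nyquist rate = 2 × 60 Hz = 120 Hz.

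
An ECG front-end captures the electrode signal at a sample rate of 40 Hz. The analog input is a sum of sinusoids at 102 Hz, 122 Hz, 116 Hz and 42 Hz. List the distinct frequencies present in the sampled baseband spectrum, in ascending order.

2 Hz, 4 Hz, 18 Hz

fs/2 = 20 Hz.
102 Hz mod fs = 22 Hz.
22 Hz > fs/2 = 20 Hz, folds to fs − 22 Hz = 18 Hz.
122 Hz mod fs = 2 Hz.
2 Hz ≤ fs/2 = 20 Hz, appears at 2 Hz.
116 Hz mod fs = 36 Hz.
36 Hz > fs/2 = 20 Hz, folds to fs − 36 Hz = 4 Hz.
42 Hz mod fs = 2 Hz.
2 Hz ≤ fs/2 = 20 Hz, appears at 2 Hz.
Distinct values: {2 Hz, 4 Hz, 18 Hz}.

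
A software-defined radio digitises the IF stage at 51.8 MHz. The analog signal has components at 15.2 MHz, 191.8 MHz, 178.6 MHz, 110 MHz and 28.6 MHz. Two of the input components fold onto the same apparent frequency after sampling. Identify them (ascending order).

fs/2 = 25.9 MHz.
15.2 MHz ≤ fs/2 = 25.9 MHz, passes unchanged.
191.8 MHz mod fs = 36.4 MHz.
36.4 MHz > fs/2 = 25.9 MHz, folds to fs − 36.4 MHz = 15.4 MHz.
178.6 MHz mod fs = 23.2 MHz.
23.2 MHz ≤ fs/2 = 25.9 MHz, appears at 23.2 MHz.
110 MHz mod fs = 6.4 MHz.
6.4 MHz ≤ fs/2 = 25.9 MHz, appears at 6.4 MHz.
28.6 MHz > fs/2 = 25.9 MHz, folds to fs − 28.6 MHz = 23.2 MHz.
28.6 MHz and 178.6 MHz both map to 23.2 MHz.

28.6 MHz, 178.6 MHz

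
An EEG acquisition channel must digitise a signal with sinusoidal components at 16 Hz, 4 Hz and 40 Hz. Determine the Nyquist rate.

80 Hz

Highest-frequency component: 40 Hz.
Nyquist rate = 2 × 40 Hz = 80 Hz.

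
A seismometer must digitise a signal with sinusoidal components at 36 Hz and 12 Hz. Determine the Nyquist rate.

72 Hz

Highest-frequency component: 36 Hz.
Nyquist rate = 2 × 36 Hz = 72 Hz.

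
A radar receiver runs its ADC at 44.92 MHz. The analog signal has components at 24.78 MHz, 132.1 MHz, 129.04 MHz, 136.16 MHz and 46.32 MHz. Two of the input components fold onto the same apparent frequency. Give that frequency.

fs/2 = 22.46 MHz.
24.78 MHz > fs/2 = 22.46 MHz, folds to fs − 24.78 MHz = 20.14 MHz.
132.1 MHz mod fs = 42.26 MHz.
42.26 MHz > fs/2 = 22.46 MHz, folds to fs − 42.26 MHz = 2.66 MHz.
129.04 MHz mod fs = 39.2 MHz.
39.2 MHz > fs/2 = 22.46 MHz, folds to fs − 39.2 MHz = 5.72 MHz.
136.16 MHz mod fs = 1.4 MHz.
1.4 MHz ≤ fs/2 = 22.46 MHz, appears at 1.4 MHz.
46.32 MHz mod fs = 1.4 MHz.
1.4 MHz ≤ fs/2 = 22.46 MHz, appears at 1.4 MHz.
46.32 MHz and 136.16 MHz both map to 1.4 MHz.

1.4 MHz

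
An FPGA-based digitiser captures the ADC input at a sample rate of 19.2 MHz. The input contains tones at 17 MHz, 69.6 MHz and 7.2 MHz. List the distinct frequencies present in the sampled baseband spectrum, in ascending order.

2.2 MHz, 7.2 MHz

fs/2 = 9.6 MHz.
17 MHz > fs/2 = 9.6 MHz, folds to fs − 17 MHz = 2.2 MHz.
69.6 MHz mod fs = 12 MHz.
12 MHz > fs/2 = 9.6 MHz, folds to fs − 12 MHz = 7.2 MHz.
7.2 MHz ≤ fs/2 = 9.6 MHz, passes unchanged.
Distinct values: {2.2 MHz, 7.2 MHz}.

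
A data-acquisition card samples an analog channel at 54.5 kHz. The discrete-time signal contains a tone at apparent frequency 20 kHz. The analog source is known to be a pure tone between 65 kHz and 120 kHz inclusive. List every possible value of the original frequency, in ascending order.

Frequencies that alias to 20 kHz are k·fs ± 20 kHz for integer k ≥ 0.
k=0: 20 kHz.
k=1: 34.5 kHz, 74.5 kHz.
k=2: 89 kHz, 129 kHz.
k=3: 143.5 kHz, 183.5 kHz.
Within [65 kHz, 120 kHz]: 74.5 kHz, 89 kHz.

74.5 kHz, 89 kHz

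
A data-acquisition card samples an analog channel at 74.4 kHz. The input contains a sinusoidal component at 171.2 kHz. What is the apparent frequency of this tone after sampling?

171.2 kHz mod fs = 22.4 kHz.
22.4 kHz ≤ fs/2 = 37.2 kHz, appears at 22.4 kHz.

22.4 kHz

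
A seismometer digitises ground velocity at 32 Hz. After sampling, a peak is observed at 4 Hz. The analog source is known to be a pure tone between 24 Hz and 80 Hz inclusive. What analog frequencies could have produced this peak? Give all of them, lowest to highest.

28 Hz, 36 Hz, 60 Hz, 68 Hz

Frequencies that alias to 4 Hz are k·fs ± 4 Hz for integer k ≥ 0.
k=0: 4 Hz.
k=1: 28 Hz, 36 Hz.
k=2: 60 Hz, 68 Hz.
k=3: 92 Hz, 100 Hz.
Within [24 Hz, 80 Hz]: 28 Hz, 36 Hz, 60 Hz, 68 Hz.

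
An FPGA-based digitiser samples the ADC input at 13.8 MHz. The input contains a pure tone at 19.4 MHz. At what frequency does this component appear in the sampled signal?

5.6 MHz

19.4 MHz mod fs = 5.6 MHz.
5.6 MHz ≤ fs/2 = 6.9 MHz, appears at 5.6 MHz.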